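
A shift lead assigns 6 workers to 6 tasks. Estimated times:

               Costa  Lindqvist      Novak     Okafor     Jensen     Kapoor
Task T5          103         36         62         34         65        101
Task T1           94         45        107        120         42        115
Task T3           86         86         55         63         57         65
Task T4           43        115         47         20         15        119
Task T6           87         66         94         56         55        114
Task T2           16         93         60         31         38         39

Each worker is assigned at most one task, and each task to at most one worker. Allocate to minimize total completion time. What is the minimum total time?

Optimal: Costa→Task T2 (16 min), Lindqvist→Task T1 (45 min), Novak→Task T5 (62 min), Okafor→Task T6 (56 min), Jensen→Task T4 (15 min), Kapoor→Task T3 (65 min) — total 16+45+62+56+15+65 = 259 min.
Column-greedy (each task in turn goes to its cheapest remaining worker) gives 279 min, worse by 20.
Next-best assignment: Costa→Task T2, Lindqvist→Task T5, Novak→Task T4, Okafor→Task T6, Jensen→Task T1, Kapoor→Task T3 = 262 min.
Swapping Costa↔Kapoor (Costa→Task T3 86 min, Kapoor→Task T2 39 min) adds 44.
No other one-to-one assignment undercuts 259 min.

Minimum total: 259 min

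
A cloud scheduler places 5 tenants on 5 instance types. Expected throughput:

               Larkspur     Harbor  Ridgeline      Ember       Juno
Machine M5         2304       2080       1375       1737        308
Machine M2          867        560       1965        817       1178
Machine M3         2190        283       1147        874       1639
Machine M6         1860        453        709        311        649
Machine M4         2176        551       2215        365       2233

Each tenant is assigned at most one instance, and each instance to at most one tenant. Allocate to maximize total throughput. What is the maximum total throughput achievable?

Optimal: Larkspur→Machine M6 (1860 ops/s), Harbor→Machine M5 (2080 ops/s), Ridgeline→Machine M2 (1965 ops/s), Ember→Machine M3 (874 ops/s), Juno→Machine M4 (2233 ops/s) — total 1860+2080+1965+874+2233 = 9012 ops/s.
Max-entry greedy (repeatedly take the single best remaining cell) gives 7829 ops/s, worse by 1183.
No other one-to-one assignment exceeds 9012 ops/s.

Max total: 9012 ops/s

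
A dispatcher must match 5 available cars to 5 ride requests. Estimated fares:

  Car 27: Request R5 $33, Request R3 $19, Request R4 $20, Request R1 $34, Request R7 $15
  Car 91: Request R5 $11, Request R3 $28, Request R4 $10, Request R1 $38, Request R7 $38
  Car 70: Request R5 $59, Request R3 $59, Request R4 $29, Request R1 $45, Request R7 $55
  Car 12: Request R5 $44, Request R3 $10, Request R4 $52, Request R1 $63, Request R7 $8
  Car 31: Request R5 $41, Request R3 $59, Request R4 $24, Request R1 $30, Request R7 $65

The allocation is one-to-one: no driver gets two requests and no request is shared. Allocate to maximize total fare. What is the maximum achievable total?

Optimal: Car 27→Request R5 ($33), Car 91→Request R1 ($38), Car 70→Request R3 ($59), Car 12→Request R4 ($52), Car 31→Request R7 ($65) — total 33+38+59+52+65 = $247.
Max-entry greedy (repeatedly take the single best remaining cell) gives $235, worse by 12.
Swapping Car 12↔Car 70 (Car 12→Request R3 $10, Car 70→Request R4 $29) loses 72.
Every other assignment is strictly worse.

Max total: $247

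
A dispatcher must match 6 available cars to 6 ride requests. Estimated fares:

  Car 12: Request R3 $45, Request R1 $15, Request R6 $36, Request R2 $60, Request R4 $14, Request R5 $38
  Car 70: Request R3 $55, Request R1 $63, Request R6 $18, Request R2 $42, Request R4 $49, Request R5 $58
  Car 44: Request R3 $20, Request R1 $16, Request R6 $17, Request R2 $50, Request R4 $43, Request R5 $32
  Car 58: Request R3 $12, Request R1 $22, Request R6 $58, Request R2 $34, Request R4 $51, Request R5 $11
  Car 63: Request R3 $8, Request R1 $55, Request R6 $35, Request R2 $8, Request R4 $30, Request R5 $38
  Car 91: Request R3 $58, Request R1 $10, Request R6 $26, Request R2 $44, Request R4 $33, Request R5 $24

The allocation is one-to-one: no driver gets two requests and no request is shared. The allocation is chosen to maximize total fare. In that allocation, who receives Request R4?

Optimal: Car 12→Request R2 ($60), Car 70→Request R5 ($58), Car 44→Request R4 ($43), Car 58→Request R6 ($58), Car 63→Request R1 ($55), Car 91→Request R3 ($58) — total 60+58+43+58+55+58 = $332.
Row-greedy (each driver in turn takes its best remaining request) gives $320, worse by 12.
Car 44's own top request is Request R2 ($50), but forcing Car 44→Request R2 and reassigning the rest optimally gives only $308 — worse by 24.

Car 44 receives Request R4.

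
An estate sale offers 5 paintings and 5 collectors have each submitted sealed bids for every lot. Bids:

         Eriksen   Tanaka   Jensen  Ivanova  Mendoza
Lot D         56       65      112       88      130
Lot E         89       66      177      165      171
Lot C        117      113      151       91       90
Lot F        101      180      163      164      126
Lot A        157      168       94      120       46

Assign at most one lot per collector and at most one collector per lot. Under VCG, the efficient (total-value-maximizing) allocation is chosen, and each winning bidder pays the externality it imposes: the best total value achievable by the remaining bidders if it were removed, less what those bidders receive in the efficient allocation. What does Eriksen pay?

Efficient allocation: Eriksen→Lot A ($157), Tanaka→Lot F ($180), Jensen→Lot C ($151), Ivanova→Lot E ($165), Mendoza→Lot D ($130); total welfare W = $783.
Eriksen receives Lot A at value $157, so the others get W − 157 = $626.
Without Eriksen: best allocation of the remaining 4 bidders over all 5 lots is Tanaka→Lot A ($168), Jensen→Lot C ($151), Ivanova→Lot F ($164), Mendoza→Lot E ($171), total $654.
VCG payment = (others' best without Eriksen) − (others' welfare with Eriksen) = 654 − 626 = $28.

Eriksen pays $28.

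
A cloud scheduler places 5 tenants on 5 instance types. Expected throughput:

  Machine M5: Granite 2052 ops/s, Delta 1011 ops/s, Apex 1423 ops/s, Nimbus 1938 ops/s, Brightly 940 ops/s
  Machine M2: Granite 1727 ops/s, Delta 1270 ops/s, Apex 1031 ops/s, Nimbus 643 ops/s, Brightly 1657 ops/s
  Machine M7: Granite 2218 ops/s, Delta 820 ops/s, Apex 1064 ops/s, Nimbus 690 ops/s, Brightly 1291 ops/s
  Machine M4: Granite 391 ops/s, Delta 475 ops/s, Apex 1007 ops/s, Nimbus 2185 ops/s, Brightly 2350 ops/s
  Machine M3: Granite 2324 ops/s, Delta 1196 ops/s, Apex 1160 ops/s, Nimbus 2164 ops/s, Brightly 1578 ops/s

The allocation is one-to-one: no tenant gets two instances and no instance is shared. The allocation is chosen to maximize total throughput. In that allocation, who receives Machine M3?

Nimbus receives Machine M3.

This is the linear assignment problem.
Optimal: Granite→Machine M7 (2218 ops/s), Delta→Machine M2 (1270 ops/s), Apex→Machine M5 (1423 ops/s), Nimbus→Machine M3 (2164 ops/s), Brightly→Machine M4 (2350 ops/s) — total 2218+1270+1423+2164+2350 = 9425 ops/s.
Next-best assignment: Granite→Machine M3, Delta→Machine M2, Apex→Machine M7, Nimbus→Machine M5, Brightly→Machine M4 = 8946 ops/s.
Nimbus's own top instance is Machine M4 (2185 ops/s), but forcing Nimbus→Machine M4 and reassigning the rest optimally gives only 8679 ops/s — worse by 746.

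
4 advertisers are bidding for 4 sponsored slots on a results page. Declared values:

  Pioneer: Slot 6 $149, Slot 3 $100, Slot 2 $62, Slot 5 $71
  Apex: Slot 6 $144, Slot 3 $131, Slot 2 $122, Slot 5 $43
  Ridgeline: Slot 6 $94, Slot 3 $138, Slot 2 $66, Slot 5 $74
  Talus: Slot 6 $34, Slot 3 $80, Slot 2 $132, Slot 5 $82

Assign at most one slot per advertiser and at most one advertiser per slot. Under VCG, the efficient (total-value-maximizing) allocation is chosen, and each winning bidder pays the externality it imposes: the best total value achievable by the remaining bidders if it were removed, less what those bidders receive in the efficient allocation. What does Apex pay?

Apex pays $50.

Efficient allocation: Pioneer→Slot 6 ($149), Apex→Slot 2 ($122), Ridgeline→Slot 3 ($138), Talus→Slot 5 ($82); total welfare W = $491.
Apex receives Slot 2 at value $122, so the others get W − 122 = $369.
Without Apex: best allocation of the remaining 3 bidders over all 4 slots is Pioneer→Slot 6 ($149), Ridgeline→Slot 3 ($138), Talus→Slot 2 ($132), total $419.
VCG payment = (others' best without Apex) − (others' welfare with Apex) = 419 − 369 = $50.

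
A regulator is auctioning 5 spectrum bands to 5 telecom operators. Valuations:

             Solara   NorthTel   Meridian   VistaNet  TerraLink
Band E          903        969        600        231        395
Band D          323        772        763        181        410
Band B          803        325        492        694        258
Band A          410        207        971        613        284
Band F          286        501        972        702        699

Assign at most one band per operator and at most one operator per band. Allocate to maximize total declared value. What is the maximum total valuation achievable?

Max total: $4039M

Optimal: Solara→Band E ($903M), NorthTel→Band D ($772M), Meridian→Band A ($971M), VistaNet→Band B ($694M), TerraLink→Band F ($699M) — total 903+772+971+694+699 = $4039M.
Max-entry greedy (repeatedly take the single best remaining cell) gives $3767M, worse by 272.
Swapping Meridian↔VistaNet (Meridian→Band B $492M, VistaNet→Band A $613M) loses 560.
No other one-to-one assignment exceeds $4039M.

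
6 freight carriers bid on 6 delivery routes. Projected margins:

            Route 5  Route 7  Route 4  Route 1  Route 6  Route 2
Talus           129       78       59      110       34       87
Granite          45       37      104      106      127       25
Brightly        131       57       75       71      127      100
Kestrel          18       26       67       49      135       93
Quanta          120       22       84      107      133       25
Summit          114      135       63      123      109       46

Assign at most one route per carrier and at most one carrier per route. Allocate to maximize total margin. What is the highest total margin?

This is a one-to-one assignment (maximum-weight bipartite matching).
Optimal: Talus→Route 5 ($129k), Granite→Route 4 ($104k), Brightly→Route 2 ($100k), Kestrel→Route 6 ($135k), Quanta→Route 1 ($107k), Summit→Route 7 ($135k) — total 129+104+100+135+107+135 = $710k.
Every other assignment is strictly worse.

Maximum total: $710k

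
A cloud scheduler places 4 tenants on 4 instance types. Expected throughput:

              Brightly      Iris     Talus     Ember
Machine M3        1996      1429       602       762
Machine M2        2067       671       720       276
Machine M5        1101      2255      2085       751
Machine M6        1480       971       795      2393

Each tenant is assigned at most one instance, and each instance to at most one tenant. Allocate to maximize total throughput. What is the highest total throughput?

This is a one-to-one assignment (maximum-weight bipartite matching).
Optimal: Brightly→Machine M2 (2067 ops/s), Iris→Machine M3 (1429 ops/s), Talus→Machine M5 (2085 ops/s), Ember→Machine M6 (2393 ops/s) — total 2067+1429+2085+2393 = 7974 ops/s.
Every other assignment is strictly worse.

Max total: 7974 ops/s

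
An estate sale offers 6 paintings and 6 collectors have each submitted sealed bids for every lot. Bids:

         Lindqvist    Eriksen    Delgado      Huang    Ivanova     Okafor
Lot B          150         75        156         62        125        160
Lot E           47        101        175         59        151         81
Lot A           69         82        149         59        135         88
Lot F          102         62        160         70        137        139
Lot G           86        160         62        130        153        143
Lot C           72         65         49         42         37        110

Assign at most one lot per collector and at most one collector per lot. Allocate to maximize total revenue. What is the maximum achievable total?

Max total: $801

Optimal: Lindqvist→Lot B ($150), Eriksen→Lot G ($160), Delgado→Lot E ($175), Huang→Lot C ($42), Ivanova→Lot A ($135), Okafor→Lot F ($139) — total 150+160+175+42+135+139 = $801.
Column-greedy (each lot in turn goes to its best remaining collector) gives $774, worse by 27.
Every other assignment is strictly worse.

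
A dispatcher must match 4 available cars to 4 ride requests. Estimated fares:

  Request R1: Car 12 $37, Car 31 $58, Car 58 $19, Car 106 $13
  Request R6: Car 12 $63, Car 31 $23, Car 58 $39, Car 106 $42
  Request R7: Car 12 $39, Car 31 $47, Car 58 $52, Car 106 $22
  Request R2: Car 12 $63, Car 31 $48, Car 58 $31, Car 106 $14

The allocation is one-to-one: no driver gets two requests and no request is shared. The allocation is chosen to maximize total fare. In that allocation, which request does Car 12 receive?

Optimal: Car 12→Request R2 ($63), Car 31→Request R1 ($58), Car 58→Request R7 ($52), Car 106→Request R6 ($42) — total 63+58+52+42 = $215.
Max-entry greedy (repeatedly take the single best remaining cell) gives $187, worse by 28.
Swapping Car 58↔Car 12 (Car 58→Request R2 $31, Car 12→Request R7 $39) loses 45.
Car 12's own top request is Request R6 ($63), but forcing Car 12→Request R6 and reassigning the rest optimally gives only $187 — worse by 28.

Car 12 receives Request R2.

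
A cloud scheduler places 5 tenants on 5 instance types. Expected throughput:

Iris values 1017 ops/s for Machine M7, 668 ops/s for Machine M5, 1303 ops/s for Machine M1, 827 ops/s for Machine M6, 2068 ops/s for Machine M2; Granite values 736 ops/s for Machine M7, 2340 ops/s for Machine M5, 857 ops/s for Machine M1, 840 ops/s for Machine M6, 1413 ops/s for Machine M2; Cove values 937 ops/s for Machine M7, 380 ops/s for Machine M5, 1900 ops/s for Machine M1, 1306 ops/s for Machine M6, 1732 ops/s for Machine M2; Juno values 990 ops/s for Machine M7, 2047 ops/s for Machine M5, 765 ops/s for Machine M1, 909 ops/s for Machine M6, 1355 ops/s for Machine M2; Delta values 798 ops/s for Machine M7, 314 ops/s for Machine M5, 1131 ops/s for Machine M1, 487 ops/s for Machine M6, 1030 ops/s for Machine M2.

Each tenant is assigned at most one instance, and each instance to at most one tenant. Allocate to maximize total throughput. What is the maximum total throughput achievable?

Treat this as an assignment problem: match each tenant to one instance.
Optimal: Iris→Machine M2 (2068 ops/s), Granite→Machine M5 (2340 ops/s), Cove→Machine M1 (1900 ops/s), Juno→Machine M6 (909 ops/s), Delta→Machine M7 (798 ops/s) — total 2068+2340+1900+909+798 = 8015 ops/s.
Column-greedy (each instance in turn goes to its best remaining tenant) gives 7196 ops/s, worse by 819.

Max total: 8015 ops/s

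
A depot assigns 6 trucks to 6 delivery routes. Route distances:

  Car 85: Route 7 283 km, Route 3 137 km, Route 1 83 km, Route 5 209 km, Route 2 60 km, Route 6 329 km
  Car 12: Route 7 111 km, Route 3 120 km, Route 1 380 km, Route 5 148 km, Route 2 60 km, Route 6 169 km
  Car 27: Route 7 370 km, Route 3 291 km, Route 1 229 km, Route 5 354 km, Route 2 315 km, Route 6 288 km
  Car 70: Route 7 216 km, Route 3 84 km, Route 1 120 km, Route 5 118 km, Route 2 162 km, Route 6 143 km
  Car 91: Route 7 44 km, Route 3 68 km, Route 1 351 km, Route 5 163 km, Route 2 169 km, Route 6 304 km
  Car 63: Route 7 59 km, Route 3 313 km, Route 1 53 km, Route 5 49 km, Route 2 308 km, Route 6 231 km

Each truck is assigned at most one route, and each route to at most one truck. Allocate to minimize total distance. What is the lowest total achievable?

Treat this as an assignment problem: match each truck to one route.
Optimal: Car 85→Route 1 (83 km), Car 12→Route 2 (60 km), Car 27→Route 6 (288 km), Car 70→Route 3 (84 km), Car 91→Route 7 (44 km), Car 63→Route 5 (49 km) — total 83+60+288+84+44+49 = 608 km.
Swapping Car 63↔Car 85 (Car 63→Route 1 53 km, Car 85→Route 5 209 km) adds 130.
No other one-to-one assignment undercuts 608 km.

Minimum total: 608 km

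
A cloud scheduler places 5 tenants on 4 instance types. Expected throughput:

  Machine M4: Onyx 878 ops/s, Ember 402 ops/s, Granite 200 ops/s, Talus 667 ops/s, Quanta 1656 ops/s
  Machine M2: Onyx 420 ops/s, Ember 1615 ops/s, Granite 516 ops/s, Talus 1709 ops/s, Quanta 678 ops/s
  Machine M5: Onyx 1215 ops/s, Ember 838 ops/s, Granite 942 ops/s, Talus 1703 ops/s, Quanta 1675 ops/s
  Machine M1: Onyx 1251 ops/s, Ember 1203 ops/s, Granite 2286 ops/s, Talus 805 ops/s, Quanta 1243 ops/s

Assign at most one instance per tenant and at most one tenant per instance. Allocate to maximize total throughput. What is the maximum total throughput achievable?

Max total: 7260 ops/s

Optimal: Quanta→Machine M4 (1656 ops/s), Ember→Machine M2 (1615 ops/s), Talus→Machine M5 (1703 ops/s), Granite→Machine M1 (2286 ops/s) — total 1656+1615+1703+2286 = 7260 ops/s.
Next-best assignment: Quanta→Machine M4, Talus→Machine M2, Onyx→Machine M5, Granite→Machine M1 = 6866 ops/s.
No other one-to-one assignment exceeds 7260 ops/s.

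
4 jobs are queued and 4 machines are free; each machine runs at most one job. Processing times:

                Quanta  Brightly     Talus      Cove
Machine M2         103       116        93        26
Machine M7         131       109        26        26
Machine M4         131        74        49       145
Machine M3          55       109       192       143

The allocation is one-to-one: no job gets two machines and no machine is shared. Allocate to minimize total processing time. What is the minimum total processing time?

Optimal: Quanta→Machine M3 (55 min), Brightly→Machine M4 (74 min), Talus→Machine M7 (26 min), Cove→Machine M2 (26 min) — total 55+74+26+26 = 181 min.
Next-best assignment: Quanta→Machine M3, Brightly→Machine M7, Talus→Machine M4, Cove→Machine M2 = 239 min.
Swapping Talus↔Cove (Talus→Machine M2 93 min, Cove→Machine M7 26 min) adds 67.

Minimum total: 181 min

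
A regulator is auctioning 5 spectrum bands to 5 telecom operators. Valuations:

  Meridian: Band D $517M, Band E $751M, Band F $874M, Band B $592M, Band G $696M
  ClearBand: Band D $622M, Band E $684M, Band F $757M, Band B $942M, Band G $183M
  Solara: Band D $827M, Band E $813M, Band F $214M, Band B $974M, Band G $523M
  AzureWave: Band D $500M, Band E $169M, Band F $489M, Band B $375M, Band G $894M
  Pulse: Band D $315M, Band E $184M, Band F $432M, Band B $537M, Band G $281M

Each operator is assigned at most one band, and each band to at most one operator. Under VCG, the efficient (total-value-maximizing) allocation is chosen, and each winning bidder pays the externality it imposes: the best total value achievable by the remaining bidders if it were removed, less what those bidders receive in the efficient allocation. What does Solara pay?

Solara pays $6M.

Efficient allocation: Meridian→Band E ($751M), ClearBand→Band B ($942M), Solara→Band D ($827M), AzureWave→Band G ($894M), Pulse→Band F ($432M); total welfare W = $3846M.
Solara receives Band D at value $827M, so the others get W − 827 = $3019M.
Without Solara: best allocation of the remaining 4 bidders over all 5 bands is Meridian→Band F ($874M), ClearBand→Band B ($942M), AzureWave→Band G ($894M), Pulse→Band D ($315M), total $3025M.
VCG payment = (others' best without Solara) − (others' welfare with Solara) = 3025 − 3019 = $6M.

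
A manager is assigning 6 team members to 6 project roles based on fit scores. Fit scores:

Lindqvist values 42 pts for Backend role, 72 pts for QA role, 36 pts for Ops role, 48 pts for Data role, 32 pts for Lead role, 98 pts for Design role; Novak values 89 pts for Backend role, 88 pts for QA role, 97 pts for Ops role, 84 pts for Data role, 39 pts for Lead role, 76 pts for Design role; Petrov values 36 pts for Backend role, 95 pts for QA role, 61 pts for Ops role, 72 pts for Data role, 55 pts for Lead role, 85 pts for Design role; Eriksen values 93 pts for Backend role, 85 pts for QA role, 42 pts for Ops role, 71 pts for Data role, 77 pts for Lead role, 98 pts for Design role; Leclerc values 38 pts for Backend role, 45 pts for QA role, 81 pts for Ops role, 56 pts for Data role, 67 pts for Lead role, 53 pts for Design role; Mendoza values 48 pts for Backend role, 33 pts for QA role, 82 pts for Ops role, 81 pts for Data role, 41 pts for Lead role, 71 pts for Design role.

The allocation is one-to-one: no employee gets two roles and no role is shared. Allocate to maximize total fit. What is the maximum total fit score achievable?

Maximum total: 531 pts

Optimal: Lindqvist→Design role (98 pts), Novak→Ops role (97 pts), Petrov→QA role (95 pts), Eriksen→Backend role (93 pts), Leclerc→Lead role (67 pts), Mendoza→Data role (81 pts) — total 98+97+95+93+67+81 = 531 pts.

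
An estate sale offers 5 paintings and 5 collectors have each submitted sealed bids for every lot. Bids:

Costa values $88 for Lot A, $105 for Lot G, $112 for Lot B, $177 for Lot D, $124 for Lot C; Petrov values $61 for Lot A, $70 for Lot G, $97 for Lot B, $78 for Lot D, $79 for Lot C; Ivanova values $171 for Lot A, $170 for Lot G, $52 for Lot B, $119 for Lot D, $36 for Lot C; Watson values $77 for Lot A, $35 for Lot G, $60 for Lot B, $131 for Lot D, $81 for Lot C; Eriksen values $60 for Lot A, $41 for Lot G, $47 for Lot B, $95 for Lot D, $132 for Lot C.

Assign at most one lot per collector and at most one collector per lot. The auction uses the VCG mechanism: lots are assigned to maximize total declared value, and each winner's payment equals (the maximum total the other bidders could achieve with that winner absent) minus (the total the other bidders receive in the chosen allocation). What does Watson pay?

Efficient allocation: Costa→Lot D ($177), Petrov→Lot B ($97), Ivanova→Lot G ($170), Watson→Lot A ($77), Eriksen→Lot C ($132); total welfare W = $653.
Watson receives Lot A at value $77, so the others get W − 77 = $576.
Without Watson: best allocation of the remaining 4 bidders over all 5 lots is Costa→Lot D ($177), Petrov→Lot B ($97), Ivanova→Lot A ($171), Eriksen→Lot C ($132), total $577.
VCG payment = (others' best without Watson) − (others' welfare with Watson) = 577 − 576 = $1.

Watson pays $1.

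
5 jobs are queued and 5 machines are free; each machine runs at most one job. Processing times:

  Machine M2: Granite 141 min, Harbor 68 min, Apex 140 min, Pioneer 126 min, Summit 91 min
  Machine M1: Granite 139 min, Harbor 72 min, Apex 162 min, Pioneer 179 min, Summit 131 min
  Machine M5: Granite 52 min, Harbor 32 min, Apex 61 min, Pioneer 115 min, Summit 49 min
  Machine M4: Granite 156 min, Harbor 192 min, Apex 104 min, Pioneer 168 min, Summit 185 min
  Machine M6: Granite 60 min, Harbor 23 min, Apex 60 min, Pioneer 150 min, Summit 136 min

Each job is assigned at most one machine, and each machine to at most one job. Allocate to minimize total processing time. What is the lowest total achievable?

Treat this as an assignment problem: match each job to one machine.
Optimal: Granite→Machine M6 (60 min), Harbor→Machine M1 (72 min), Apex→Machine M4 (104 min), Pioneer→Machine M2 (126 min), Summit→Machine M5 (49 min) — total 60+72+104+126+49 = 411 min.
Column-greedy (each machine in turn goes to its cheapest remaining job) gives 505 min, worse by 94.

Min total: 411 min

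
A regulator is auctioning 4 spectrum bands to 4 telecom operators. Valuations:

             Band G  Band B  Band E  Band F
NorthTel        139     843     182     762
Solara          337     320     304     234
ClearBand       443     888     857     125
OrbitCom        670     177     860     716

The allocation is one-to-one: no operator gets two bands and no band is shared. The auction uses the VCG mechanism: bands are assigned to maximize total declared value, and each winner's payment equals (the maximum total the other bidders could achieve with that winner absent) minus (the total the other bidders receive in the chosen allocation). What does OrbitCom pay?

OrbitCom pays $50M.

Efficient allocation: NorthTel→Band F ($762M), Solara→Band G ($337M), ClearBand→Band B ($888M), OrbitCom→Band E ($860M); total welfare W = $2847M.
OrbitCom receives Band E at value $860M, so the others get W − 860 = $1987M.
Without OrbitCom: best allocation of the remaining 3 bidders over all 4 bands is NorthTel→Band B ($843M), Solara→Band G ($337M), ClearBand→Band E ($857M), total $2037M.
VCG payment = (others' best without OrbitCom) − (others' welfare with OrbitCom) = 2037 − 1987 = $50M.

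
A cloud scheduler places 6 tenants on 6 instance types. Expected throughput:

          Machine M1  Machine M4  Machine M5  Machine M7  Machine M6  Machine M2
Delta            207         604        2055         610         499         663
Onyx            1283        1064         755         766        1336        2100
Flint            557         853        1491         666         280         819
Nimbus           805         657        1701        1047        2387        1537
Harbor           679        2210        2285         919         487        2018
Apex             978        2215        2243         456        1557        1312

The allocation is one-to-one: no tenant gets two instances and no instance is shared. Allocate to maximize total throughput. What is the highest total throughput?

Optimal: Delta→Machine M5 (2055 ops/s), Onyx→Machine M1 (1283 ops/s), Flint→Machine M7 (666 ops/s), Nimbus→Machine M6 (2387 ops/s), Harbor→Machine M2 (2018 ops/s), Apex→Machine M4 (2215 ops/s) — total 2055+1283+666+2387+2018+2215 = 10624 ops/s.
Row-greedy (each tenant in turn takes its best remaining instance) gives 9292 ops/s, worse by 1332.
Checked against all permutations: 10624 ops/s is optimal.

Maximum total: 10624 ops/s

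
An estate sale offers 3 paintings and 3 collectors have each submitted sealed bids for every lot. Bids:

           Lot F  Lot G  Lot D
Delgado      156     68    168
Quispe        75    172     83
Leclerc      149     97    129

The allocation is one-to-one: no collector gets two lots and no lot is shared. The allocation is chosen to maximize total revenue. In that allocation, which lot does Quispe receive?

Quispe receives Lot G.

This is the linear assignment problem.
Optimal: Delgado→Lot D ($168), Quispe→Lot G ($172), Leclerc→Lot F ($149) — total 168+172+149 = $489.
Swapping Quispe↔Leclerc (Quispe→Lot F $75, Leclerc→Lot G $97) loses 149.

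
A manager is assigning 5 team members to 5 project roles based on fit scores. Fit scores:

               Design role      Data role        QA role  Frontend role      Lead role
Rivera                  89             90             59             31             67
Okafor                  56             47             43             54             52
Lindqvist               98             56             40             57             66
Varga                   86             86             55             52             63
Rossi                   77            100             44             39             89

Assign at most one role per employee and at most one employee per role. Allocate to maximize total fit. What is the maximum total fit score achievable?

Maximum total: 386 pts

Optimal: Rivera→Data role (90 pts), Okafor→Frontend role (54 pts), Lindqvist→Design role (98 pts), Varga→QA role (55 pts), Rossi→Lead role (89 pts) — total 90+54+98+55+89 = 386 pts.
Column-greedy (each role in turn goes to its best remaining employee) gives 374 pts, worse by 12.
Swapping Rivera↔Lindqvist (Rivera→Design role 89 pts, Lindqvist→Data role 56 pts) loses 43.
Checked against all permutations: 386 pts is optimal.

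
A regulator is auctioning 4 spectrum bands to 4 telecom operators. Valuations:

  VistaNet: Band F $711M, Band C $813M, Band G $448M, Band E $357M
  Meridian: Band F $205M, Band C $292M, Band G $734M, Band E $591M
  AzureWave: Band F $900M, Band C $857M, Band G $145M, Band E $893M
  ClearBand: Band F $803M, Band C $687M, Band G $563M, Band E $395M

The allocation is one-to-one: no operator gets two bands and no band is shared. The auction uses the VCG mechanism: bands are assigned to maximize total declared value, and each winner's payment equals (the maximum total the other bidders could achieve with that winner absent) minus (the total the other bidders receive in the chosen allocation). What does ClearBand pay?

Efficient allocation: VistaNet→Band C ($813M), Meridian→Band G ($734M), AzureWave→Band E ($893M), ClearBand→Band F ($803M); total welfare W = $3243M.
ClearBand receives Band F at value $803M, so the others get W − 803 = $2440M.
Without ClearBand: best allocation of the remaining 3 bidders over all 4 bands is VistaNet→Band C ($813M), Meridian→Band G ($734M), AzureWave→Band F ($900M), total $2447M.
VCG payment = (others' best without ClearBand) − (others' welfare with ClearBand) = 2447 − 2440 = $7M.

ClearBand pays $7M.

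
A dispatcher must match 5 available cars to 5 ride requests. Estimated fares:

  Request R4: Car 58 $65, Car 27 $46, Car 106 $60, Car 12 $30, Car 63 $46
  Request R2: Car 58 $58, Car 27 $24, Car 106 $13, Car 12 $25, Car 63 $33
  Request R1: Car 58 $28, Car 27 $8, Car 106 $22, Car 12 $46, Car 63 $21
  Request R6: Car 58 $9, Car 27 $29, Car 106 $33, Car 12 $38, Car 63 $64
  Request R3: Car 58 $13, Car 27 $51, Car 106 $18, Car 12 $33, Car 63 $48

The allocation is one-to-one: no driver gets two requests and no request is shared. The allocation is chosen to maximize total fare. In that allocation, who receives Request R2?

Car 58 receives Request R2.

Optimal: Car 58→Request R2 ($58), Car 27→Request R3 ($51), Car 106→Request R4 ($60), Car 12→Request R1 ($46), Car 63→Request R6 ($64) — total 58+51+60+46+64 = $279.
Column-greedy (each request in turn goes to its best remaining driver) gives $228, worse by 51.
Every other assignment is strictly worse.
Car 58's own top request is Request R4 ($65), but forcing Car 58→Request R4 and reassigning the rest optimally gives only $239 — worse by 40.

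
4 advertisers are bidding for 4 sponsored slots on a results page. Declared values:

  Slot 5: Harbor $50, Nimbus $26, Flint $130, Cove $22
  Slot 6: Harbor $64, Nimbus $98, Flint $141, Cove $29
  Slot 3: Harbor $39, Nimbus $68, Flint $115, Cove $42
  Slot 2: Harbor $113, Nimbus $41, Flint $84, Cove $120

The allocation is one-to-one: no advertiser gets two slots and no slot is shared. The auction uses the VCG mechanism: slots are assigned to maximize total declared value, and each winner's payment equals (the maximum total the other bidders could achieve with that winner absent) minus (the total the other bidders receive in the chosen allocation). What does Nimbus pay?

Nimbus pays $25.

Efficient allocation: Harbor→Slot 3 ($39), Nimbus→Slot 6 ($98), Flint→Slot 5 ($130), Cove→Slot 2 ($120); total welfare W = $387.
Nimbus receives Slot 6 at value $98, so the others get W − 98 = $289.
Without Nimbus: best allocation of the remaining 3 bidders over all 4 slots is Harbor→Slot 6 ($64), Flint→Slot 5 ($130), Cove→Slot 2 ($120), total $314.
VCG payment = (others' best without Nimbus) − (others' welfare with Nimbus) = 314 − 289 = $25.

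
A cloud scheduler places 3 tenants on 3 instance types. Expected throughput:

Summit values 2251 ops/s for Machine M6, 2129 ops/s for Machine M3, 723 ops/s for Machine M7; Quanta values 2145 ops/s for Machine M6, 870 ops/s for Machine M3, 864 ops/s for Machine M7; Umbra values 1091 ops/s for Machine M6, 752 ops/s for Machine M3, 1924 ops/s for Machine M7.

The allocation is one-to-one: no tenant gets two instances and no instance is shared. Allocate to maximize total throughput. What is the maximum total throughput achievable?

This is the linear assignment problem.
Optimal: Summit→Machine M3 (2129 ops/s), Quanta→Machine M6 (2145 ops/s), Umbra→Machine M7 (1924 ops/s) — total 2129+2145+1924 = 6198 ops/s.
Column-greedy (each instance in turn goes to its best remaining tenant) gives 5045 ops/s, worse by 1153.
Swapping Quanta↔Umbra (Quanta→Machine M7 864 ops/s, Umbra→Machine M6 1091 ops/s) loses 2114.
Every other assignment is strictly worse.

Max total: 6198 ops/s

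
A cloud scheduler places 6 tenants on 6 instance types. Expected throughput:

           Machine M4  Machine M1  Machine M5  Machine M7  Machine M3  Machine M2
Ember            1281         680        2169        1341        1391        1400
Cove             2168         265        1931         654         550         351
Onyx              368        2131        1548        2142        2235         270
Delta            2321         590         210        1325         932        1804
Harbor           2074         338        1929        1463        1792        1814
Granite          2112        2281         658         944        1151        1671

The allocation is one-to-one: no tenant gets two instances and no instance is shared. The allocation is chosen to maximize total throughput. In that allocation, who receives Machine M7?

Onyx receives Machine M7.

Treat this as an assignment problem: match each tenant to one instance.
Optimal: Ember→Machine M5 (2169 ops/s), Cove→Machine M4 (2168 ops/s), Onyx→Machine M7 (2142 ops/s), Delta→Machine M2 (1804 ops/s), Harbor→Machine M3 (1792 ops/s), Granite→Machine M1 (2281 ops/s) — total 2169+2168+2142+1804+1792+2281 = 12356 ops/s.
Column-greedy (each instance in turn goes to its best remaining tenant) gives 11056 ops/s, worse by 1300.
Checked against all permutations: 12356 ops/s is optimal.
Onyx's own top instance is Machine M3 (2235 ops/s), but forcing Onyx→Machine M3 and reassigning the rest optimally gives only 12120 ops/s — worse by 236.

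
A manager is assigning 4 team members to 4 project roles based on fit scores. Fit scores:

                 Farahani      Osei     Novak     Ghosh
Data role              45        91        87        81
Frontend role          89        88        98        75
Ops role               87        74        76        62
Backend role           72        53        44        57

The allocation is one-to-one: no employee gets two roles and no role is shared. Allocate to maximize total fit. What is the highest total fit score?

Maximum total: 333 pts

Treat this as an assignment problem: match each employee to one role.
Optimal: Farahani→Ops role (87 pts), Osei→Data role (91 pts), Novak→Frontend role (98 pts), Ghosh→Backend role (57 pts) — total 87+91+98+57 = 333 pts.
Row-greedy (each employee in turn takes its best remaining role) gives 313 pts, worse by 20.
Swapping Farahani↔Novak (Farahani→Frontend role 89 pts, Novak→Ops role 76 pts) loses 20.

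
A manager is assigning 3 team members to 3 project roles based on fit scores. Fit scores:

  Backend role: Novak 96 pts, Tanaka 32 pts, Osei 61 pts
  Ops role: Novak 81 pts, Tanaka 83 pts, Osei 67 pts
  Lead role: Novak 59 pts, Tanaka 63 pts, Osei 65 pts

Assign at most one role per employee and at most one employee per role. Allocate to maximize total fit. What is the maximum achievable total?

Maximum total: 244 pts

Optimal: Novak→Backend role (96 pts), Tanaka→Ops role (83 pts), Osei→Lead role (65 pts) — total 96+83+65 = 244 pts.
Swapping Osei↔Tanaka (Osei→Ops role 67 pts, Tanaka→Lead role 63 pts) loses 18.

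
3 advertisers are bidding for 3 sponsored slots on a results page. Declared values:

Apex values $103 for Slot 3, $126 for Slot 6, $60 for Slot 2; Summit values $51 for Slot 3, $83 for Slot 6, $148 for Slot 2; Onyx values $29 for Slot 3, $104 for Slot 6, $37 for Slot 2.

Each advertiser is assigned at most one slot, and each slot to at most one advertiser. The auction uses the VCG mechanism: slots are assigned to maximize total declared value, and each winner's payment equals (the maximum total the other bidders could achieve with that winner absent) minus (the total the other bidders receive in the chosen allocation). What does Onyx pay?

Efficient allocation: Apex→Slot 3 ($103), Summit→Slot 2 ($148), Onyx→Slot 6 ($104); total welfare W = $355.
Onyx receives Slot 6 at value $104, so the others get W − 104 = $251.
Without Onyx: best allocation of the remaining 2 bidders over all 3 slots is Apex→Slot 6 ($126), Summit→Slot 2 ($148), total $274.
VCG payment = (others' best without Onyx) − (others' welfare with Onyx) = 274 − 251 = $23.

Onyx pays $23.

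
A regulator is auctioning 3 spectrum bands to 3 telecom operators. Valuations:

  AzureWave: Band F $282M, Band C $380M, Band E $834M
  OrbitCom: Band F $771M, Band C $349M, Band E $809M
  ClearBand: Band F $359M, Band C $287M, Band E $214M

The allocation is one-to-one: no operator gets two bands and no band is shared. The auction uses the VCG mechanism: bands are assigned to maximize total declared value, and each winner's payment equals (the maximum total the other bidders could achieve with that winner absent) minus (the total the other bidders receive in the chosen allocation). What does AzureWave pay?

AzureWave pays $110M.

Efficient allocation: AzureWave→Band E ($834M), OrbitCom→Band F ($771M), ClearBand→Band C ($287M); total welfare W = $1892M.
AzureWave receives Band E at value $834M, so the others get W − 834 = $1058M.
Without AzureWave: best allocation of the remaining 2 bidders over all 3 bands is OrbitCom→Band E ($809M), ClearBand→Band F ($359M), total $1168M.
VCG payment = (others' best without AzureWave) − (others' welfare with AzureWave) = 1168 − 1058 = $110M.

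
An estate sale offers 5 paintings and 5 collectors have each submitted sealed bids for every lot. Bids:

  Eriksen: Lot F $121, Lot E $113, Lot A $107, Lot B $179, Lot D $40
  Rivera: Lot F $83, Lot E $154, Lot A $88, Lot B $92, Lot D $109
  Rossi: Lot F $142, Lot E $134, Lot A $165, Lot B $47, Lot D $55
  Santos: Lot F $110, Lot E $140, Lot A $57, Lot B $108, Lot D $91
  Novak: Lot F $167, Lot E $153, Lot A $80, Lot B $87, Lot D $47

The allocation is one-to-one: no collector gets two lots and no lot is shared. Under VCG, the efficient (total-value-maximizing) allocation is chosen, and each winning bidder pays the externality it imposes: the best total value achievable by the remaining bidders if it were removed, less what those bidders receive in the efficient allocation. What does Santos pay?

Santos pays $45.

Efficient allocation: Eriksen→Lot B ($179), Rivera→Lot D ($109), Rossi→Lot A ($165), Santos→Lot E ($140), Novak→Lot F ($167); total welfare W = $760.
Santos receives Lot E at value $140, so the others get W − 140 = $620.
Without Santos: best allocation of the remaining 4 bidders over all 5 lots is Eriksen→Lot B ($179), Rivera→Lot E ($154), Rossi→Lot A ($165), Novak→Lot F ($167), total $665.
VCG payment = (others' best without Santos) − (others' welfare with Santos) = 665 − 620 = $45.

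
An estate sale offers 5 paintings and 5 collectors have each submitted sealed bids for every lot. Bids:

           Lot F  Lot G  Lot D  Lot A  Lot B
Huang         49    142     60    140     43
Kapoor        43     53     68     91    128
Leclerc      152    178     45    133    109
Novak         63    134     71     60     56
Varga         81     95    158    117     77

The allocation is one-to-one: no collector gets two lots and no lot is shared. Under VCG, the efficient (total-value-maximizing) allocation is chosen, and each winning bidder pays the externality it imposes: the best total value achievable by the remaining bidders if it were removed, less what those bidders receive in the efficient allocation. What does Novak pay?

Efficient allocation: Huang→Lot A ($140), Kapoor→Lot B ($128), Leclerc→Lot F ($152), Novak→Lot G ($134), Varga→Lot D ($158); total welfare W = $712.
Novak receives Lot G at value $134, so the others get W − 134 = $578.
Without Novak: best allocation of the remaining 4 bidders over all 5 lots is Huang→Lot A ($140), Kapoor→Lot B ($128), Leclerc→Lot G ($178), Varga→Lot D ($158), total $604.
VCG payment = (others' best without Novak) − (others' welfare with Novak) = 604 − 578 = $26.

Novak pays $26.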